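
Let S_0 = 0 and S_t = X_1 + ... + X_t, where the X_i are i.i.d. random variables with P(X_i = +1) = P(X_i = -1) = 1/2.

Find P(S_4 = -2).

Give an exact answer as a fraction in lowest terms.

To reach position -2 after 4 steps: need 1 step of +1 and 3 of -1.
Favorable paths: C(4,1) = 4
Total paths: 2^4 = 16
P = 4/16 = 1/4

Answer: 1/4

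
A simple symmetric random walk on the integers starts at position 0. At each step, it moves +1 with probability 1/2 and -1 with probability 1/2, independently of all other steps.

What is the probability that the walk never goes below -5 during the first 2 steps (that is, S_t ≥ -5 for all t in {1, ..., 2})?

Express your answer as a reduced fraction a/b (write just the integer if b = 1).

Answer: 1

Derivation:
Let f(t,s) = #length-t paths at position s with S_1..S_t all ≥ -5.
f(t,s) = f(t-1,s-1) + f(t-1,s+1) for s ≥ -5; f(t,s) = 0 for s < -5.
t=0: f(0,0)=1
t=1: f(1,-1)=1 f(1,1)=1
t=2: f(2,-2)=1 f(2,0)=2 f(2,2)=1
Σ_s f(2,s) = 4
P = 4/4 = 1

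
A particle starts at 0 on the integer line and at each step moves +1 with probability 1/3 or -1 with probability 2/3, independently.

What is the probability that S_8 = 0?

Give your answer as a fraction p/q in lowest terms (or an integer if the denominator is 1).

To be at 0 after 8 steps: need exactly 4 steps of +1 and 4 of -1.
Number of such sequences: C(8,4) = 70
Each has probability (1/3)^4 · (2/3)^4 = 16/6561
P = 70 · 16/6561 = 1120/6561

Answer: 1120/6561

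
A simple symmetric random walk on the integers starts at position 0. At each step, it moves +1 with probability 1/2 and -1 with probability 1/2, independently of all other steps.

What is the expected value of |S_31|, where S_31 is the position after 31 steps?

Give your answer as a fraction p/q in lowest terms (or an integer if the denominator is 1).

S_31 takes values m ≡ 1 (mod 2) with |m| ≤ 31; P(S_31=m) = C(31,(31+m)/2)/2^31.
Total paths: 2^31 = 2147483648
Distribution: P(S=-31)=1/2147483648, P(S=-29)=31/2147483648, P(S=-27)=465/2147483648, P(S=-25)=4495/2147483648, P(S=-23)=31465/2147483648, P(S=-21)=169911/2147483648, P(S=-19)=736281/2147483648, P(S=-17)=2629575/2147483648, P(S=-15)=7888725/2147483648, P(S=-13)=20160075/2147483648, P(S=-11)=44352165/2147483648, P(S=-9)=84672315/2147483648, P(S=-7)=141120525/2147483648, P(S=-5)=206253075/2147483648, P(S=-3)=265182525/2147483648, P(S=-1)=300540195/2147483648, P(S=1)=300540195/2147483648, P(S=3)=265182525/2147483648, P(S=5)=206253075/2147483648, P(S=7)=141120525/2147483648, P(S=9)=84672315/2147483648, P(S=11)=44352165/2147483648, P(S=13)=20160075/2147483648, P(S=15)=7888725/2147483648, P(S=17)=2629575/2147483648, P(S=19)=736281/2147483648, P(S=21)=169911/2147483648, P(S=23)=31465/2147483648, P(S=25)=4495/2147483648, P(S=27)=465/2147483648, P(S=29)=31/2147483648, P(S=31)=1/2147483648
E[|S_31|] = Σ_m |m|·P(S_31=m) = 9617286240/2147483648 = 300540195/67108864

Answer: 300540195/67108864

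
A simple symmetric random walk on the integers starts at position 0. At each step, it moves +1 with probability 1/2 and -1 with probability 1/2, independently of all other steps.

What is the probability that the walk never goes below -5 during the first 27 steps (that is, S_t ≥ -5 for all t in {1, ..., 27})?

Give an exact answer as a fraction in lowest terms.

Let f(t,s) = #length-t paths at position s with S_1..S_t all ≥ -5.
f(t,s) = f(t-1,s-1) + f(t-1,s+1) for s ≥ -5; f(t,s) = 0 for s < -5.
t=0: f(0,0)=1
t=1: f(1,-1)=1 f(1,1)=1
t=2: f(2,-2)=1 f(2,0)=2 f(2,2)=1
t=3: f(3,-3)=1 f(3,-1)=3 f(3,1)=3 f(3,3)=1
t=4: f(4,-4)=1 f(4,-2)=4 f(4,0)=6 f(4,2)=4 f(4,4)=1
t=5: f(5,-5)=1 f(5,-3)=5 f(5,-1)=10 f(5,1)=10 f(5,3)=5 f(5,5)=1
t=6: f(6,-4)=6 f(6,-2)=15 f(6,0)=20 f(6,2)=15 f(6,4)=6 f(6,6)=1
t=7: f(7,-5)=6 f(7,-3)=21 f(7,-1)=35 f(7,1)=35 f(7,3)=21 f(7,5)=7 f(7,7)=1
t=8: f(8,-4)=27 f(8,-2)=56 f(8,0)=70 f(8,2)=56 f(8,4)=28 f(8,6)=8 f(8,8)=1
t=9: f(9,-5)=27 f(9,-3)=83 f(9,-1)=126 f(9,1)=126 f(9,3)=84 f(9,5)=36 f(9,7)=9 f(9,9)=1
t=10: f(10,-4)=110 f(10,-2)=209 f(10,0)=252 f(10,2)=210 f(10,4)=120 f(10,6)=45 f(10,8)=10 f(10,10)=1
t=11: f(11,-5)=110 f(11,-3)=319 f(11,-1)=461 f(11,1)=462 f(11,3)=330 f(11,5)=165 f(11,7)=55 f(11,9)=11 f(11,11)=1
t=12: f(12,-4)=429 f(12,-2)=780 f(12,0)=923 f(12,2)=792 f(12,4)=495 f(12,6)=220 f(12,8)=66 f(12,10)=12 f(12,12)=1
t=13: f(13,-5)=429 f(13,-3)=1209 f(13,-1)=1703 f(13,1)=1715 f(13,3)=1287 f(13,5)=715 f(13,7)=286 f(13,9)=78 f(13,11)=13 f(13,13)=1
t=14: f(14,-4)=1638 f(14,-2)=2912 f(14,0)=3418 f(14,2)=3002 f(14,4)=2002 f(14,6)=1001 f(14,8)=364 f(14,10)=91 f(14,12)=14 f(14,14)=1
t=15: f(15,-5)=1638 f(15,-3)=4550 f(15,-1)=6330 f(15,1)=6420 f(15,3)=5004 f(15,5)=3003 f(15,7)=1365 f(15,9)=455 f(15,11)=105 f(15,13)=15 f(15,15)=1
t=16: f(16,-4)=6188 f(16,-2)=10880 f(16,0)=12750 f(16,2)=11424 f(16,4)=8007 f(16,6)=4368 f(16,8)=1820 f(16,10)=560 f(16,12)=120 f(16,14)=16 f(16,16)=1
t=17: f(17,-5)=6188 f(17,-3)=17068 f(17,-1)=23630 f(17,1)=24174 f(17,3)=19431 f(17,5)=12375 f(17,7)=6188 f(17,9)=2380 f(17,11)=680 f(17,13)=136 f(17,15)=17 f(17,17)=1
t=18: f(18,-4)=23256 f(18,-2)=40698 f(18,0)=47804 f(18,2)=43605 f(18,4)=31806 f(18,6)=18563 f(18,8)=8568 f(18,10)=3060 f(18,12)=816 f(18,14)=153 f(18,16)=18 f(18,18)=1
t=19: f(19,-5)=23256 f(19,-3)=63954 f(19,-1)=88502 f(19,1)=91409 f(19,3)=75411 f(19,5)=50369 f(19,7)=27131 f(19,9)=11628 f(19,11)=3876 f(19,13)=969 f(19,15)=171 f(19,17)=19 f(19,19)=1
t=20: f(20,-4)=87210 f(20,-2)=152456 f(20,0)=179911 f(20,2)=166820 f(20,4)=125780 f(20,6)=77500 f(20,8)=38759 f(20,10)=15504 f(20,12)=4845 f(20,14)=1140 f(20,16)=190 f(20,18)=20 f(20,20)=1
t=21: f(21,-5)=87210 f(21,-3)=239666 f(21,-1)=332367 f(21,1)=346731 f(21,3)=292600 f(21,5)=203280 f(21,7)=116259 f(21,9)=54263 f(21,11)=20349 f(21,13)=5985 f(21,15)=1330 f(21,17)=210 f(21,19)=21 f(21,21)=1
t=22: f(22,-4)=326876 f(22,-2)=572033 f(22,0)=679098 f(22,2)=639331 f(22,4)=495880 f(22,6)=319539 f(22,8)=170522 f(22,10)=74612 f(22,12)=26334 f(22,14)=7315 f(22,16)=1540 f(22,18)=231 f(22,20)=22 f(22,22)=1
t=23: f(23,-5)=326876 f(23,-3)=898909 f(23,-1)=1251131 f(23,1)=1318429 f(23,3)=1135211 f(23,5)=815419 f(23,7)=490061 f(23,9)=245134 f(23,11)=100946 f(23,13)=33649 f(23,15)=8855 f(23,17)=1771 f(23,19)=253 f(23,21)=23 f(23,23)=1
t=24: f(24,-4)=1225785 f(24,-2)=2150040 f(24,0)=2569560 f(24,2)=2453640 f(24,4)=1950630 f(24,6)=1305480 f(24,8)=735195 f(24,10)=346080 f(24,12)=134595 f(24,14)=42504 f(24,16)=10626 f(24,18)=2024 f(24,20)=276 f(24,22)=24 f(24,24)=1
t=25: f(25,-5)=1225785 f(25,-3)=3375825 f(25,-1)=4719600 f(25,1)=5023200 f(25,3)=4404270 f(25,5)=3256110 f(25,7)=2040675 f(25,9)=1081275 f(25,11)=480675 f(25,13)=177099 f(25,15)=53130 f(25,17)=12650 f(25,19)=2300 f(25,21)=300 f(25,23)=25 f(25,25)=1
t=26: f(26,-4)=4601610 f(26,-2)=8095425 f(26,0)=9742800 f(26,2)=9427470 f(26,4)=7660380 f(26,6)=5296785 f(26,8)=3121950 f(26,10)=1561950 f(26,12)=657774 f(26,14)=230229 f(26,16)=65780 f(26,18)=14950 f(26,20)=2600 f(26,22)=325 f(26,24)=26 f(26,26)=1
t=27: f(27,-5)=4601610 f(27,-3)=12697035 f(27,-1)=17838225 f(27,1)=19170270 f(27,3)=17087850 f(27,5)=12957165 f(27,7)=8418735 f(27,9)=4683900 f(27,11)=2219724 f(27,13)=888003 f(27,15)=296009 f(27,17)=80730 f(27,19)=17550 f(27,21)=2925 f(27,23)=351 f(27,25)=27 f(27,27)=1
Σ_s f(27,s) = 100960110
P = 100960110/134217728 = 50480055/67108864

Answer: 50480055/67108864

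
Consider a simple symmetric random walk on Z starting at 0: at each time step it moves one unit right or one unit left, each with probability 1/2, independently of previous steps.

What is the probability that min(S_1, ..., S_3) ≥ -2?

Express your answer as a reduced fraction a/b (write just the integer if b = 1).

Answer: 7/8

Derivation:
Let f(t,s) = #length-t paths at position s with S_1..S_t all ≥ -2.
f(t,s) = f(t-1,s-1) + f(t-1,s+1) for s ≥ -2; f(t,s) = 0 for s < -2.
t=0: f(0,0)=1
t=1: f(1,-1)=1 f(1,1)=1
t=2: f(2,-2)=1 f(2,0)=2 f(2,2)=1
t=3: f(3,-1)=3 f(3,1)=3 f(3,3)=1
Σ_s f(3,s) = 7
P = 7/8 = 7/8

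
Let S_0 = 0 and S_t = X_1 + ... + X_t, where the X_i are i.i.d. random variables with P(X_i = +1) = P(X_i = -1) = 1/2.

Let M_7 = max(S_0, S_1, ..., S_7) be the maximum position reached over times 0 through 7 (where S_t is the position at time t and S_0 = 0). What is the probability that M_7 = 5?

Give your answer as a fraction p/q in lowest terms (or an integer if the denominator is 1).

Let M_7 = max(S_0,...,S_7). Use the reflection principle: for j ≥ 1, #{paths with M_7 ≥ j} = #{S_7 ≥ j} + #{S_7 ≥ j+1}.
By reflection, #{M_7 ≥ 5} = #{S_7 ≥ 5} + #{S_7 ≥ 6} = 8 + 1 = 9.
#{M_7 ≥ 6} = #{S_7 ≥ 6} + #{S_7 ≥ 7} = 1 + 1 = 2.
#{M_7 = 5} = 9 - 2 = 7.
P(M_7 = 5) = 7/128 = 7/128

Answer: 7/128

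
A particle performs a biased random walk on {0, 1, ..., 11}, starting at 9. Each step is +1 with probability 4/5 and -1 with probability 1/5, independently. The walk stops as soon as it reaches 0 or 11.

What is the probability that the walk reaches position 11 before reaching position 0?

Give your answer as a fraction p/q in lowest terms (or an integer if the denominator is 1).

Answer: 1398096/1398101

Derivation:
Biased walk: p = 4/5, q = 1/5, r = q/p = 1/4
Gambler's ruin: P(hit 11 before 0 | start at 9) = (1 - r^a)/(1 - r^N)
r^9 = 1/262144; r^11 = 1/4194304
P = (1 - 1/262144) / (1 - 1/4194304) = 262143/262144 / 4194303/4194304 = 1398096/1398101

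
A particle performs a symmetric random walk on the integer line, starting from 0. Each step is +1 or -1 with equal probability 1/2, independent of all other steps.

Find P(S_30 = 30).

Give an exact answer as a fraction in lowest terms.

To reach position 30 after 30 steps: need 30 steps of +1 and 0 of -1.
Favorable paths: C(30,30) = 1
Total paths: 2^30 = 1073741824
P = 1/1073741824 = 1/1073741824

Answer: 1/1073741824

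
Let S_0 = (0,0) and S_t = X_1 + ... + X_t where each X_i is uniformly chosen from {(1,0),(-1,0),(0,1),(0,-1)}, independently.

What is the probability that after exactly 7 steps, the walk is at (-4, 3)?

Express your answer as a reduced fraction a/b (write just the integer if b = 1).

Answer: 35/16384

Derivation:
Let h be the number of horizontal steps (so 7-h are vertical). To end at (-4,3) need (h-4)/2 right-steps and ((7-h)+3)/2 up-steps.
Sum over h with 4 ≤ h ≤ 4, h ≡ 0 (mod 2), 7-h ≡ 1 (mod 2):
h=4: C(7,4)·C(4,0)·C(3,3) = 35·1·1 = 35
Total favorable: 35
Total paths: 4^7 = 16384
P = 35/16384 = 35/16384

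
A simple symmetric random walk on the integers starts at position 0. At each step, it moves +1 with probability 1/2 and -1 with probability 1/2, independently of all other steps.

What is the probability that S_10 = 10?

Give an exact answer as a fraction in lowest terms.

Answer: 1/1024

Derivation:
To reach position 10 after 10 steps: need 10 steps of +1 and 0 of -1.
Favorable paths: C(10,10) = 1
Total paths: 2^10 = 1024
P = 1/1024 = 1/1024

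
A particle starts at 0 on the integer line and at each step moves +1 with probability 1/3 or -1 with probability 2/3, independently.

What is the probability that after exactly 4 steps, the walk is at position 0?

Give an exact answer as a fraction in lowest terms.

Answer: 8/27

Derivation:
To be at 0 after 4 steps: need exactly 2 steps of +1 and 2 of -1.
Number of such sequences: C(4,2) = 6
Each has probability (1/3)^2 · (2/3)^2 = 4/81
P = 6 · 4/81 = 8/27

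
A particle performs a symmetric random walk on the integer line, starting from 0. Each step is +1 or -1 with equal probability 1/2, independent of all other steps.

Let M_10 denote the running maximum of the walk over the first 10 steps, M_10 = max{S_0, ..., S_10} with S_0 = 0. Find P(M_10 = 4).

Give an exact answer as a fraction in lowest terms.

Let M_10 = max(S_0,...,S_10). Use the reflection principle: for j ≥ 1, #{paths with M_10 ≥ j} = #{S_10 ≥ j} + #{S_10 ≥ j+1}.
By reflection, #{M_10 ≥ 4} = #{S_10 ≥ 4} + #{S_10 ≥ 5} = 176 + 56 = 232.
#{M_10 ≥ 5} = #{S_10 ≥ 5} + #{S_10 ≥ 6} = 56 + 56 = 112.
#{M_10 = 4} = 232 - 112 = 120.
P(M_10 = 4) = 120/1024 = 15/128

Answer: 15/128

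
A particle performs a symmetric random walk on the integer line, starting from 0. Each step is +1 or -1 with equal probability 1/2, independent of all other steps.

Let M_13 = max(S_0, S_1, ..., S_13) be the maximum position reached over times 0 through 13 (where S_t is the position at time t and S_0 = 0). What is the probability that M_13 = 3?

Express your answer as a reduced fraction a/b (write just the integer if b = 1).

Let M_13 = max(S_0,...,S_13). Use the reflection principle: for j ≥ 1, #{paths with M_13 ≥ j} = #{S_13 ≥ j} + #{S_13 ≥ j+1}.
By reflection, #{M_13 ≥ 3} = #{S_13 ≥ 3} + #{S_13 ≥ 4} = 2380 + 1093 = 3473.
#{M_13 ≥ 4} = #{S_13 ≥ 4} + #{S_13 ≥ 5} = 1093 + 1093 = 2186.
#{M_13 = 3} = 3473 - 2186 = 1287.
P(M_13 = 3) = 1287/8192 = 1287/8192

Answer: 1287/8192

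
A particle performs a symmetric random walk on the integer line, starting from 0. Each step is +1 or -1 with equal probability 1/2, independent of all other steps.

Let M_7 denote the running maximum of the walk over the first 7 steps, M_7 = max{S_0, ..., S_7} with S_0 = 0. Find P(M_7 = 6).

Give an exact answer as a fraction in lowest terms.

Let M_7 = max(S_0,...,S_7). Use the reflection principle: for j ≥ 1, #{paths with M_7 ≥ j} = #{S_7 ≥ j} + #{S_7 ≥ j+1}.
By reflection, #{M_7 ≥ 6} = #{S_7 ≥ 6} + #{S_7 ≥ 7} = 1 + 1 = 2.
#{M_7 ≥ 7} = #{S_7 ≥ 7} + #{S_7 ≥ 8} = 1 + 0 = 1.
#{M_7 = 6} = 2 - 1 = 1.
P(M_7 = 6) = 1/128 = 1/128

Answer: 1/128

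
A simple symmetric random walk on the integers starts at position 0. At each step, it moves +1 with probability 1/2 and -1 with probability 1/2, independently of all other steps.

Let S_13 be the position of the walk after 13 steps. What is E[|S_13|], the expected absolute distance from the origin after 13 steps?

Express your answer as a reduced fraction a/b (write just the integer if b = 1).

S_13 takes values m ≡ 1 (mod 2) with |m| ≤ 13; P(S_13=m) = C(13,(13+m)/2)/2^13.
Total paths: 2^13 = 8192
Distribution: P(S=-13)=1/8192, P(S=-11)=13/8192, P(S=-9)=78/8192, P(S=-7)=286/8192, P(S=-5)=715/8192, P(S=-3)=1287/8192, P(S=-1)=1716/8192, P(S=1)=1716/8192, P(S=3)=1287/8192, P(S=5)=715/8192, P(S=7)=286/8192, P(S=9)=78/8192, P(S=11)=13/8192, P(S=13)=1/8192
E[|S_13|] = Σ_m |m|·P(S_13=m) = 24024/8192 = 3003/1024

Answer: 3003/1024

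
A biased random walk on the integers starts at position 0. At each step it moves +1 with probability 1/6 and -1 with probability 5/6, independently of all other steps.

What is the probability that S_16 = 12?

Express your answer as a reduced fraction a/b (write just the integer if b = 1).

To reach position 12 after 16 steps: need 14 steps of +1 and 2 steps of -1.
Number of such sequences: C(16,14) = 120
Each has probability (1/6)^14 · (5/6)^2 = 25/2821109907456
P = 120 · 25/2821109907456 = 125/117546246144

Answer: 125/117546246144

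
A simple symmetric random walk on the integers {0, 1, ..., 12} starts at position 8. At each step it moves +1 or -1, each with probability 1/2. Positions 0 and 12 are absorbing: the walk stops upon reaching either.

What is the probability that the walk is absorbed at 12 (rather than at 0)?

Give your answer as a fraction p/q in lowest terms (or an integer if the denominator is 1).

Answer: 2/3

Derivation:
Symmetric walk (p = 1/2): the harmonic-function argument gives P(hit 12 before 0 | start at 8) = a/N.
P = 8/12 = 2/3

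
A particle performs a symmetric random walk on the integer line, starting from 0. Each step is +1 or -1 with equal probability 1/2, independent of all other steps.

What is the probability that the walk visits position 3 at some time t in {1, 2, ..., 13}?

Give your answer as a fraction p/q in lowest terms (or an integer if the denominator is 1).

Count via complement. Let g(t,s) = #length-t paths at position s with S_1..S_t all ≠ 3.
g(t,s) = g(t-1,s-1) + g(t-1,s+1) for s ≠ 3; g(t,3) = 0.
t=0: g(0,0)=1
t=1: g(1,-1)=1 g(1,1)=1
t=2: g(2,-2)=1 g(2,0)=2 g(2,2)=1
t=3: g(3,-3)=1 g(3,-1)=3 g(3,1)=3
t=4: g(4,-4)=1 g(4,-2)=4 g(4,0)=6 g(4,2)=3
t=5: g(5,-5)=1 g(5,-3)=5 g(5,-1)=10 g(5,1)=9
t=6: g(6,-6)=1 g(6,-4)=6 g(6,-2)=15 g(6,0)=19 g(6,2)=9
t=7: g(7,-7)=1 g(7,-5)=7 g(7,-3)=21 g(7,-1)=34 g(7,1)=28
t=8: g(8,-8)=1 g(8,-6)=8 g(8,-4)=28 g(8,-2)=55 g(8,0)=62 g(8,2)=28
t=9: g(9,-9)=1 g(9,-7)=9 g(9,-5)=36 g(9,-3)=83 g(9,-1)=117 g(9,1)=90
t=10: g(10,-10)=1 g(10,-8)=10 g(10,-6)=45 g(10,-4)=119 g(10,-2)=200 g(10,0)=207 g(10,2)=90
t=11: g(11,-11)=1 g(11,-9)=11 g(11,-7)=55 g(11,-5)=164 g(11,-3)=319 g(11,-1)=407 g(11,1)=297
t=12: g(12,-12)=1 g(12,-10)=12 g(12,-8)=66 g(12,-6)=219 g(12,-4)=483 g(12,-2)=726 g(12,0)=704 g(12,2)=297
t=13: g(13,-13)=1 g(13,-11)=13 g(13,-9)=78 g(13,-7)=285 g(13,-5)=702 g(13,-3)=1209 g(13,-1)=1430 g(13,1)=1001
Paths never hitting 3: Σ_s g(13,s) = 4719
Paths hitting 3: 2^13 - 4719 = 3473
P = 3473/8192 = 3473/8192

Answer: 3473/8192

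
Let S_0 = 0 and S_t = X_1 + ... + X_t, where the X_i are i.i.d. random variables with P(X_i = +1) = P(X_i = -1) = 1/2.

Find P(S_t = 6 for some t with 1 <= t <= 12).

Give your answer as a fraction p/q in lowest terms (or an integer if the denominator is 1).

Count via complement. Let g(t,s) = #length-t paths at position s with S_1..S_t all ≠ 6.
g(t,s) = g(t-1,s-1) + g(t-1,s+1) for s ≠ 6; g(t,6) = 0.
t=0: g(0,0)=1
t=1: g(1,-1)=1 g(1,1)=1
t=2: g(2,-2)=1 g(2,0)=2 g(2,2)=1
t=3: g(3,-3)=1 g(3,-1)=3 g(3,1)=3 g(3,3)=1
t=4: g(4,-4)=1 g(4,-2)=4 g(4,0)=6 g(4,2)=4 g(4,4)=1
t=5: g(5,-5)=1 g(5,-3)=5 g(5,-1)=10 g(5,1)=10 g(5,3)=5 g(5,5)=1
t=6: g(6,-6)=1 g(6,-4)=6 g(6,-2)=15 g(6,0)=20 g(6,2)=15 g(6,4)=6
t=7: g(7,-7)=1 g(7,-5)=7 g(7,-3)=21 g(7,-1)=35 g(7,1)=35 g(7,3)=21 g(7,5)=6
t=8: g(8,-8)=1 g(8,-6)=8 g(8,-4)=28 g(8,-2)=56 g(8,0)=70 g(8,2)=56 g(8,4)=27
t=9: g(9,-9)=1 g(9,-7)=9 g(9,-5)=36 g(9,-3)=84 g(9,-1)=126 g(9,1)=126 g(9,3)=83 g(9,5)=27
t=10: g(10,-10)=1 g(10,-8)=10 g(10,-6)=45 g(10,-4)=120 g(10,-2)=210 g(10,0)=252 g(10,2)=209 g(10,4)=110
t=11: g(11,-11)=1 g(11,-9)=11 g(11,-7)=55 g(11,-5)=165 g(11,-3)=330 g(11,-1)=462 g(11,1)=461 g(11,3)=319 g(11,5)=110
t=12: g(12,-12)=1 g(12,-10)=12 g(12,-8)=66 g(12,-6)=220 g(12,-4)=495 g(12,-2)=792 g(12,0)=923 g(12,2)=780 g(12,4)=429
Paths never hitting 6: Σ_s g(12,s) = 3718
Paths hitting 6: 2^12 - 3718 = 378
P = 378/4096 = 189/2048

Answer: 189/2048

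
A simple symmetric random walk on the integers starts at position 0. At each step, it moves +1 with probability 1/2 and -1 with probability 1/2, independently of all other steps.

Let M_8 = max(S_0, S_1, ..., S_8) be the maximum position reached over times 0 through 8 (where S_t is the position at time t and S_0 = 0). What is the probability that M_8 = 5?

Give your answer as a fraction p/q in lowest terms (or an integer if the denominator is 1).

Answer: 1/32

Derivation:
Let M_8 = max(S_0,...,S_8). Use the reflection principle: for j ≥ 1, #{paths with M_8 ≥ j} = #{S_8 ≥ j} + #{S_8 ≥ j+1}.
By reflection, #{M_8 ≥ 5} = #{S_8 ≥ 5} + #{S_8 ≥ 6} = 9 + 9 = 18.
#{M_8 ≥ 6} = #{S_8 ≥ 6} + #{S_8 ≥ 7} = 9 + 1 = 10.
#{M_8 = 5} = 18 - 10 = 8.
P(M_8 = 5) = 8/256 = 1/32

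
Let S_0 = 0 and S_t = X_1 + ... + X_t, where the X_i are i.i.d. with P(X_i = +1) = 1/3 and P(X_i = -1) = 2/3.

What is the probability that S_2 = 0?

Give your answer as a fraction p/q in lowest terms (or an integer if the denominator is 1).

Answer: 4/9

Derivation:
To be at 0 after 2 steps: need exactly 1 step of +1 and 1 of -1.
Number of such sequences: C(2,1) = 2
Each has probability (1/3)^1 · (2/3)^1 = 2/9
P = 2 · 2/9 = 4/9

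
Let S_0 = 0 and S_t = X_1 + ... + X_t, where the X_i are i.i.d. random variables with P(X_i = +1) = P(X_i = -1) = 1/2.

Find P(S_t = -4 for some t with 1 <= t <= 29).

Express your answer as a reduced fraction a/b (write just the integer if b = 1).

Answer: 123012781/268435456

Derivation:
Count via complement. Let g(t,s) = #length-t paths at position s with S_1..S_t all ≠ -4.
g(t,s) = g(t-1,s-1) + g(t-1,s+1) for s ≠ -4; g(t,-4) = 0.
t=0: g(0,0)=1
t=1: g(1,-1)=1 g(1,1)=1
t=2: g(2,-2)=1 g(2,0)=2 g(2,2)=1
t=3: g(3,-3)=1 g(3,-1)=3 g(3,1)=3 g(3,3)=1
t=4: g(4,-2)=4 g(4,0)=6 g(4,2)=4 g(4,4)=1
t=5: g(5,-3)=4 g(5,-1)=10 g(5,1)=10 g(5,3)=5 g(5,5)=1
t=6: g(6,-2)=14 g(6,0)=20 g(6,2)=15 g(6,4)=6 g(6,6)=1
t=7: g(7,-3)=14 g(7,-1)=34 g(7,1)=35 g(7,3)=21 g(7,5)=7 g(7,7)=1
t=8: g(8,-2)=48 g(8,0)=69 g(8,2)=56 g(8,4)=28 g(8,6)=8 g(8,8)=1
t=9: g(9,-3)=48 g(9,-1)=117 g(9,1)=125 g(9,3)=84 g(9,5)=36 g(9,7)=9 g(9,9)=1
t=10: g(10,-2)=165 g(10,0)=242 g(10,2)=209 g(10,4)=120 g(10,6)=45 g(10,8)=10 g(10,10)=1
t=11: g(11,-3)=165 g(11,-1)=407 g(11,1)=451 g(11,3)=329 g(11,5)=165 g(11,7)=55 g(11,9)=11 g(11,11)=1
t=12: g(12,-2)=572 g(12,0)=858 g(12,2)=780 g(12,4)=494 g(12,6)=220 g(12,8)=66 g(12,10)=12 g(12,12)=1
t=13: g(13,-3)=572 g(13,-1)=1430 g(13,1)=1638 g(13,3)=1274 g(13,5)=714 g(13,7)=286 g(13,9)=78 g(13,11)=13 g(13,13)=1
t=14: g(14,-2)=2002 g(14,0)=3068 g(14,2)=2912 g(14,4)=1988 g(14,6)=1000 g(14,8)=364 g(14,10)=91 g(14,12)=14 g(14,14)=1
t=15: g(15,-3)=2002 g(15,-1)=5070 g(15,1)=5980 g(15,3)=4900 g(15,5)=2988 g(15,7)=1364 g(15,9)=455 g(15,11)=105 g(15,13)=15 g(15,15)=1
t=16: g(16,-2)=7072 g(16,0)=11050 g(16,2)=10880 g(16,4)=7888 g(16,6)=4352 g(16,8)=1819 g(16,10)=560 g(16,12)=120 g(16,14)=16 g(16,16)=1
t=17: g(17,-3)=7072 g(17,-1)=18122 g(17,1)=21930 g(17,3)=18768 g(17,5)=12240 g(17,7)=6171 g(17,9)=2379 g(17,11)=680 g(17,13)=136 g(17,15)=17 g(17,17)=1
t=18: g(18,-2)=25194 g(18,0)=40052 g(18,2)=40698 g(18,4)=31008 g(18,6)=18411 g(18,8)=8550 g(18,10)=3059 g(18,12)=816 g(18,14)=153 g(18,16)=18 g(18,18)=1
t=19: g(19,-3)=25194 g(19,-1)=65246 g(19,1)=80750 g(19,3)=71706 g(19,5)=49419 g(19,7)=26961 g(19,9)=11609 g(19,11)=3875 g(19,13)=969 g(19,15)=171 g(19,17)=19 g(19,19)=1
t=20: g(20,-2)=90440 g(20,0)=145996 g(20,2)=152456 g(20,4)=121125 g(20,6)=76380 g(20,8)=38570 g(20,10)=15484 g(20,12)=4844 g(20,14)=1140 g(20,16)=190 g(20,18)=20 g(20,20)=1
t=21: g(21,-3)=90440 g(21,-1)=236436 g(21,1)=298452 g(21,3)=273581 g(21,5)=197505 g(21,7)=114950 g(21,9)=54054 g(21,11)=20328 g(21,13)=5984 g(21,15)=1330 g(21,17)=210 g(21,19)=21 g(21,21)=1
t=22: g(22,-2)=326876 g(22,0)=534888 g(22,2)=572033 g(22,4)=471086 g(22,6)=312455 g(22,8)=169004 g(22,10)=74382 g(22,12)=26312 g(22,14)=7314 g(22,16)=1540 g(22,18)=231 g(22,20)=22 g(22,22)=1
t=23: g(23,-3)=326876 g(23,-1)=861764 g(23,1)=1106921 g(23,3)=1043119 g(23,5)=783541 g(23,7)=481459 g(23,9)=243386 g(23,11)=100694 g(23,13)=33626 g(23,15)=8854 g(23,17)=1771 g(23,19)=253 g(23,21)=23 g(23,23)=1
t=24: g(24,-2)=1188640 g(24,0)=1968685 g(24,2)=2150040 g(24,4)=1826660 g(24,6)=1265000 g(24,8)=724845 g(24,10)=344080 g(24,12)=134320 g(24,14)=42480 g(24,16)=10625 g(24,18)=2024 g(24,20)=276 g(24,22)=24 g(24,24)=1
t=25: g(25,-3)=1188640 g(25,-1)=3157325 g(25,1)=4118725 g(25,3)=3976700 g(25,5)=3091660 g(25,7)=1989845 g(25,9)=1068925 g(25,11)=478400 g(25,13)=176800 g(25,15)=53105 g(25,17)=12649 g(25,19)=2300 g(25,21)=300 g(25,23)=25 g(25,25)=1
t=26: g(26,-2)=4345965 g(26,0)=7276050 g(26,2)=8095425 g(26,4)=7068360 g(26,6)=5081505 g(26,8)=3058770 g(26,10)=1547325 g(26,12)=655200 g(26,14)=229905 g(26,16)=65754 g(26,18)=14949 g(26,20)=2600 g(26,22)=325 g(26,24)=26 g(26,26)=1
t=27: g(27,-3)=4345965 g(27,-1)=11622015 g(27,1)=15371475 g(27,3)=15163785 g(27,5)=12149865 g(27,7)=8140275 g(27,9)=4606095 g(27,11)=2202525 g(27,13)=885105 g(27,15)=295659 g(27,17)=80703 g(27,19)=17549 g(27,21)=2925 g(27,23)=351 g(27,25)=27 g(27,27)=1
t=28: g(28,-2)=15967980 g(28,0)=26993490 g(28,2)=30535260 g(28,4)=27313650 g(28,6)=20290140 g(28,8)=12746370 g(28,10)=6808620 g(28,12)=3087630 g(28,14)=1180764 g(28,16)=376362 g(28,18)=98252 g(28,20)=20474 g(28,22)=3276 g(28,24)=378 g(28,26)=28 g(28,28)=1
t=29: g(29,-3)=15967980 g(29,-1)=42961470 g(29,1)=57528750 g(29,3)=57848910 g(29,5)=47603790 g(29,7)=33036510 g(29,9)=19554990 g(29,11)=9896250 g(29,13)=4268394 g(29,15)=1557126 g(29,17)=474614 g(29,19)=118726 g(29,21)=23750 g(29,23)=3654 g(29,25)=406 g(29,27)=29 g(29,29)=1
Paths never hitting -4: Σ_s g(29,s) = 290845350
Paths hitting -4: 2^29 - 290845350 = 246025562
P = 246025562/536870912 = 123012781/268435456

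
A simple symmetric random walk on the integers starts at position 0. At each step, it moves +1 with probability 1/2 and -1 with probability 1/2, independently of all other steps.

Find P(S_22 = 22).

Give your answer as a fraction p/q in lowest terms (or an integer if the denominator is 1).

Answer: 1/4194304

Derivation:
To reach position 22 after 22 steps: need 22 steps of +1 and 0 of -1.
Favorable paths: C(22,22) = 1
Total paths: 2^22 = 4194304
P = 1/4194304 = 1/4194304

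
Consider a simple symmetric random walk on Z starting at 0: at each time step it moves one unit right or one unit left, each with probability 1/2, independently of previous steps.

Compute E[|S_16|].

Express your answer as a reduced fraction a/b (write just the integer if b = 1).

S_16 takes values m ≡ 0 (mod 2) with |m| ≤ 16; P(S_16=m) = C(16,(16+m)/2)/2^16.
Total paths: 2^16 = 65536
Distribution: P(S=-16)=1/65536, P(S=-14)=16/65536, P(S=-12)=120/65536, P(S=-10)=560/65536, P(S=-8)=1820/65536, P(S=-6)=4368/65536, P(S=-4)=8008/65536, P(S=-2)=11440/65536, P(S=0)=12870/65536, P(S=2)=11440/65536, P(S=4)=8008/65536, P(S=6)=4368/65536, P(S=8)=1820/65536, P(S=10)=560/65536, P(S=12)=120/65536, P(S=14)=16/65536, P(S=16)=1/65536
E[|S_16|] = Σ_m |m|·P(S_16=m) = 205920/65536 = 6435/2048

Answer: 6435/2048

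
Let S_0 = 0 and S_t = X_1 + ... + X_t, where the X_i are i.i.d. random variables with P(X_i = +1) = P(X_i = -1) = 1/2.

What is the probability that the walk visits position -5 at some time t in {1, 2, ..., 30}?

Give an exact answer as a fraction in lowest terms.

Count via complement. Let g(t,s) = #length-t paths at position s with S_1..S_t all ≠ -5.
g(t,s) = g(t-1,s-1) + g(t-1,s+1) for s ≠ -5; g(t,-5) = 0.
t=0: g(0,0)=1
t=1: g(1,-1)=1 g(1,1)=1
t=2: g(2,-2)=1 g(2,0)=2 g(2,2)=1
t=3: g(3,-3)=1 g(3,-1)=3 g(3,1)=3 g(3,3)=1
t=4: g(4,-4)=1 g(4,-2)=4 g(4,0)=6 g(4,2)=4 g(4,4)=1
t=5: g(5,-3)=5 g(5,-1)=10 g(5,1)=10 g(5,3)=5 g(5,5)=1
t=6: g(6,-4)=5 g(6,-2)=15 g(6,0)=20 g(6,2)=15 g(6,4)=6 g(6,6)=1
t=7: g(7,-3)=20 g(7,-1)=35 g(7,1)=35 g(7,3)=21 g(7,5)=7 g(7,7)=1
t=8: g(8,-4)=20 g(8,-2)=55 g(8,0)=70 g(8,2)=56 g(8,4)=28 g(8,6)=8 g(8,8)=1
t=9: g(9,-3)=75 g(9,-1)=125 g(9,1)=126 g(9,3)=84 g(9,5)=36 g(9,7)=9 g(9,9)=1
t=10: g(10,-4)=75 g(10,-2)=200 g(10,0)=251 g(10,2)=210 g(10,4)=120 g(10,6)=45 g(10,8)=10 g(10,10)=1
t=11: g(11,-3)=275 g(11,-1)=451 g(11,1)=461 g(11,3)=330 g(11,5)=165 g(11,7)=55 g(11,9)=11 g(11,11)=1
t=12: g(12,-4)=275 g(12,-2)=726 g(12,0)=912 g(12,2)=791 g(12,4)=495 g(12,6)=220 g(12,8)=66 g(12,10)=12 g(12,12)=1
t=13: g(13,-3)=1001 g(13,-1)=1638 g(13,1)=1703 g(13,3)=1286 g(13,5)=715 g(13,7)=286 g(13,9)=78 g(13,11)=13 g(13,13)=1
t=14: g(14,-4)=1001 g(14,-2)=2639 g(14,0)=3341 g(14,2)=2989 g(14,4)=2001 g(14,6)=1001 g(14,8)=364 g(14,10)=91 g(14,12)=14 g(14,14)=1
t=15: g(15,-3)=3640 g(15,-1)=5980 g(15,1)=6330 g(15,3)=4990 g(15,5)=3002 g(15,7)=1365 g(15,9)=455 g(15,11)=105 g(15,13)=15 g(15,15)=1
t=16: g(16,-4)=3640 g(16,-2)=9620 g(16,0)=12310 g(16,2)=11320 g(16,4)=7992 g(16,6)=4367 g(16,8)=1820 g(16,10)=560 g(16,12)=120 g(16,14)=16 g(16,16)=1
t=17: g(17,-3)=13260 g(17,-1)=21930 g(17,1)=23630 g(17,3)=19312 g(17,5)=12359 g(17,7)=6187 g(17,9)=2380 g(17,11)=680 g(17,13)=136 g(17,15)=17 g(17,17)=1
t=18: g(18,-4)=13260 g(18,-2)=35190 g(18,0)=45560 g(18,2)=42942 g(18,4)=31671 g(18,6)=18546 g(18,8)=8567 g(18,10)=3060 g(18,12)=816 g(18,14)=153 g(18,16)=18 g(18,18)=1
t=19: g(19,-3)=48450 g(19,-1)=80750 g(19,1)=88502 g(19,3)=74613 g(19,5)=50217 g(19,7)=27113 g(19,9)=11627 g(19,11)=3876 g(19,13)=969 g(19,15)=171 g(19,17)=19 g(19,19)=1
t=20: g(20,-4)=48450 g(20,-2)=129200 g(20,0)=169252 g(20,2)=163115 g(20,4)=124830 g(20,6)=77330 g(20,8)=38740 g(20,10)=15503 g(20,12)=4845 g(20,14)=1140 g(20,16)=190 g(20,18)=20 g(20,20)=1
t=21: g(21,-3)=177650 g(21,-1)=298452 g(21,1)=332367 g(21,3)=287945 g(21,5)=202160 g(21,7)=116070 g(21,9)=54243 g(21,11)=20348 g(21,13)=5985 g(21,15)=1330 g(21,17)=210 g(21,19)=21 g(21,21)=1
t=22: g(22,-4)=177650 g(22,-2)=476102 g(22,0)=630819 g(22,2)=620312 g(22,4)=490105 g(22,6)=318230 g(22,8)=170313 g(22,10)=74591 g(22,12)=26333 g(22,14)=7315 g(22,16)=1540 g(22,18)=231 g(22,20)=22 g(22,22)=1
t=23: g(23,-3)=653752 g(23,-1)=1106921 g(23,1)=1251131 g(23,3)=1110417 g(23,5)=808335 g(23,7)=488543 g(23,9)=244904 g(23,11)=100924 g(23,13)=33648 g(23,15)=8855 g(23,17)=1771 g(23,19)=253 g(23,21)=23 g(23,23)=1
t=24: g(24,-4)=653752 g(24,-2)=1760673 g(24,0)=2358052 g(24,2)=2361548 g(24,4)=1918752 g(24,6)=1296878 g(24,8)=733447 g(24,10)=345828 g(24,12)=134572 g(24,14)=42503 g(24,16)=10626 g(24,18)=2024 g(24,20)=276 g(24,22)=24 g(24,24)=1
t=25: g(25,-3)=2414425 g(25,-1)=4118725 g(25,1)=4719600 g(25,3)=4280300 g(25,5)=3215630 g(25,7)=2030325 g(25,9)=1079275 g(25,11)=480400 g(25,13)=177075 g(25,15)=53129 g(25,17)=12650 g(25,19)=2300 g(25,21)=300 g(25,23)=25 g(25,25)=1
t=26: g(26,-4)=2414425 g(26,-2)=6533150 g(26,0)=8838325 g(26,2)=8999900 g(26,4)=7495930 g(26,6)=5245955 g(26,8)=3109600 g(26,10)=1559675 g(26,12)=657475 g(26,14)=230204 g(26,16)=65779 g(26,18)=14950 g(26,20)=2600 g(26,22)=325 g(26,24)=26 g(26,26)=1
t=27: g(27,-3)=8947575 g(27,-1)=15371475 g(27,1)=17838225 g(27,3)=16495830 g(27,5)=12741885 g(27,7)=8355555 g(27,9)=4669275 g(27,11)=2217150 g(27,13)=887679 g(27,15)=295983 g(27,17)=80729 g(27,19)=17550 g(27,21)=2925 g(27,23)=351 g(27,25)=27 g(27,27)=1
t=28: g(28,-4)=8947575 g(28,-2)=24319050 g(28,0)=33209700 g(28,2)=34334055 g(28,4)=29237715 g(28,6)=21097440 g(28,8)=13024830 g(28,10)=6886425 g(28,12)=3104829 g(28,14)=1183662 g(28,16)=376712 g(28,18)=98279 g(28,20)=20475 g(28,22)=3276 g(28,24)=378 g(28,26)=28 g(28,28)=1
t=29: g(29,-3)=33266625 g(29,-1)=57528750 g(29,1)=67543755 g(29,3)=63571770 g(29,5)=50335155 g(29,7)=34122270 g(29,9)=19911255 g(29,11)=9991254 g(29,13)=4288491 g(29,15)=1560374 g(29,17)=474991 g(29,19)=118754 g(29,21)=23751 g(29,23)=3654 g(29,25)=406 g(29,27)=29 g(29,29)=1
t=30: g(30,-4)=33266625 g(30,-2)=90795375 g(30,0)=125072505 g(30,2)=131115525 g(30,4)=113906925 g(30,6)=84457425 g(30,8)=54033525 g(30,10)=29902509 g(30,12)=14279745 g(30,14)=5848865 g(30,16)=2035365 g(30,18)=593745 g(30,20)=142505 g(30,22)=27405 g(30,24)=4060 g(30,26)=435 g(30,28)=30 g(30,30)=1
Paths never hitting -5: Σ_s g(30,s) = 685482570
Paths hitting -5: 2^30 - 685482570 = 388259254
P = 388259254/1073741824 = 194129627/536870912

Answer: 194129627/536870912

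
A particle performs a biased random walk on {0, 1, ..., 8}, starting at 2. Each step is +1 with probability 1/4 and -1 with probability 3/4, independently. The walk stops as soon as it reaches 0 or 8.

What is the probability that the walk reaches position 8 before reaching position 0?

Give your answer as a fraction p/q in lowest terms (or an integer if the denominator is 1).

Biased walk: p = 1/4, q = 3/4, r = q/p = 3
Gambler's ruin: P(hit 8 before 0 | start at 2) = (1 - r^a)/(1 - r^N)
r^2 = 9; r^8 = 6561
P = (1 - 9) / (1 - 6561) = -8 / -6560 = 1/820

Answer: 1/820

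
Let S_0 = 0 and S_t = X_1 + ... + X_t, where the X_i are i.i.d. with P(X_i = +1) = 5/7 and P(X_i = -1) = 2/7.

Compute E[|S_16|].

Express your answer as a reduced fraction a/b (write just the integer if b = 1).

S_16 takes values m ≡ 0 (mod 2) with |m| ≤ 16; P(S_16=m) = C(16,(16+m)/2) · (5/7)^((16+m)/2) · (2/7)^((16-m)/2).
Distribution: P(S=-16)=65536/33232930569601, P(S=-14)=2621440/33232930569601, P(S=-12)=49152000/33232930569601, P(S=-10)=81920000/4747561509943, P(S=-8)=665600000/4747561509943, P(S=-6)=3993600000/4747561509943, P(S=-4)=18304000000/4747561509943, P(S=-2)=457600000000/33232930569601, P(S=0)=1287000000000/33232930569601, P(S=2)=2860000000000/33232930569601, P(S=4)=715000000000/4747561509943, P(S=6)=975000000000/4747561509943, P(S=8)=1015625000000/4747561509943, P(S=10)=781250000000/4747561509943, P(S=12)=2929687500000/33232930569601, P(S=14)=976562500000/33232930569601, P(S=16)=152587890625/33232930569601
E[|S_16|] = Σ_m |m|·P(S_16=m) = 231161110022736/33232930569601

Answer: 231161110022736/33232930569601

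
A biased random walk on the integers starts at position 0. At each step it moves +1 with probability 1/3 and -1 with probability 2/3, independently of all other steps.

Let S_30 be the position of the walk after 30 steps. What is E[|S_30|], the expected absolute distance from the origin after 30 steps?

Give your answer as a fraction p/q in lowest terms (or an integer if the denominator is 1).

Answer: 8572735215010/847288609443

Derivation:
S_30 takes values m ≡ 0 (mod 2) with |m| ≤ 30; P(S_30=m) = C(30,(30+m)/2) · (1/3)^((30+m)/2) · (2/3)^((30-m)/2).
Distribution: P(S=-30)=1073741824/205891132094649, P(S=-28)=5368709120/68630377364883, P(S=-26)=38923141120/68630377364883, P(S=-24)=544923975680/205891132094649, P(S=-22)=68115496960/7625597484987, P(S=-20)=177100292096/7625597484987, P(S=-18)=1106876825600/22876792454961, P(S=-16)=632501043200/7625597484987, P(S=-14)=909220249600/7625597484987, P(S=-12)=10001422745600/68630377364883, P(S=-10)=3500497960960/22876792454961, P(S=-8)=3182270873600/22876792454961, P(S=-6)=7557893324800/68630377364883, P(S=-4)=581376409600/7625597484987, P(S=-2)=352978534400/7625597484987, P(S=0)=564765655040/22876792454961, P(S=2)=88244633600/7625597484987, P(S=4)=36336025600/7625597484987, P(S=6)=118092083200/68630377364883, P(S=8)=12430745600/22876792454961, P(S=10)=3418455040/22876792454961, P(S=12)=2441753600/68630377364883, P(S=14)=55494400/7625597484987, P(S=16)=9651200/7625597484987, P(S=18)=4222400/22876792454961, P(S=20)=168896/7625597484987, P(S=22)=16240/7625597484987, P(S=24)=32480/205891132094649, P(S=26)=580/68630377364883, P(S=28)=20/68630377364883, P(S=30)=1/205891132094649
E[|S_30|] = Σ_m |m|·P(S_30=m) = 8572735215010/847288609443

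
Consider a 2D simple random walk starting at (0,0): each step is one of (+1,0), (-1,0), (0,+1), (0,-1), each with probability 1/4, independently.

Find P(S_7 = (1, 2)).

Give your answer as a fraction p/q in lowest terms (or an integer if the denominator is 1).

Answer: 735/16384

Derivation:
Let h be the number of horizontal steps (so 7-h are vertical). To end at (1,2) need (h+1)/2 right-steps and ((7-h)+2)/2 up-steps.
Sum over h with 1 ≤ h ≤ 5, h ≡ 1 (mod 2), 7-h ≡ 0 (mod 2):
h=1: C(7,1)·C(1,1)·C(6,4) = 7·1·15 = 105
h=3: C(7,3)·C(3,2)·C(4,3) = 35·3·4 = 420
h=5: C(7,5)·C(5,3)·C(2,2) = 21·10·1 = 210
Total favorable: 735
Total paths: 4^7 = 16384
P = 735/16384 = 735/16384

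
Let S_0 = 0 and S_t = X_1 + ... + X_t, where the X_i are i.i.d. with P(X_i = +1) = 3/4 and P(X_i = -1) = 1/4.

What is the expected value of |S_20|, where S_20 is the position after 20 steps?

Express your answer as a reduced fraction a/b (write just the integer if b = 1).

S_20 takes values m ≡ 0 (mod 2) with |m| ≤ 20; P(S_20=m) = C(20,(20+m)/2) · (3/4)^((20+m)/2) · (1/4)^((20-m)/2).
Distribution: P(S=-20)=1/1099511627776, P(S=-18)=15/274877906944, P(S=-16)=855/549755813888, P(S=-14)=7695/274877906944, P(S=-12)=392445/1099511627776, P(S=-10)=235467/68719476736, P(S=-8)=3532005/137438953472, P(S=-6)=10596015/68719476736, P(S=-4)=413244585/549755813888, P(S=-2)=413244585/137438953472, P(S=0)=2727414261/274877906944, P(S=2)=3719201265/137438953472, P(S=4)=33472811385/549755813888, P(S=6)=7724494935/68719476736, P(S=8)=23173484805/137438953472, P(S=10)=13904090883/68719476736, P(S=12)=208561363245/1099511627776, P(S=14)=36804946455/274877906944, P(S=16)=36804946455/549755813888, P(S=18)=5811307335/274877906944, P(S=20)=3486784401/1099511627776
E[|S_20|] = Σ_m |m|·P(S_20=m) = 688595264765/68719476736

Answer: 688595264765/68719476736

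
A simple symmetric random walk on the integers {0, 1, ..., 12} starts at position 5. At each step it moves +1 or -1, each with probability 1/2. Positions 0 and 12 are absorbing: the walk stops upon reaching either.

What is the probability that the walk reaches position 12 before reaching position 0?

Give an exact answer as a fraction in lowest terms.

Answer: 5/12

Derivation:
Symmetric walk (p = 1/2): the harmonic-function argument gives P(hit 12 before 0 | start at 5) = a/N.
P = 5/12 = 5/12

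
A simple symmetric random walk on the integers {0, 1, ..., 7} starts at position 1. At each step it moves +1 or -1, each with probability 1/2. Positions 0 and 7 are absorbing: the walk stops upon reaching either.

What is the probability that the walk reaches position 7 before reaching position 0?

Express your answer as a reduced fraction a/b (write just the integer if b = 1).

Symmetric walk (p = 1/2): the harmonic-function argument gives P(hit 7 before 0 | start at 1) = a/N.
P = 1/7 = 1/7

Answer: 1/7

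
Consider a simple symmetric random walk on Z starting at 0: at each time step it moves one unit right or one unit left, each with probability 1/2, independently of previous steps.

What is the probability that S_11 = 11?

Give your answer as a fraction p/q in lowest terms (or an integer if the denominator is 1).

To reach position 11 after 11 steps: need 11 steps of +1 and 0 of -1.
Favorable paths: C(11,11) = 1
Total paths: 2^11 = 2048
P = 1/2048 = 1/2048

Answer: 1/2048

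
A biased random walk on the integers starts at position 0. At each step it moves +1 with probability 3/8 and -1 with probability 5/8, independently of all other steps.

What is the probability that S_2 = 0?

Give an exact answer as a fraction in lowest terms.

To be at 0 after 2 steps: need exactly 1 step of +1 and 1 of -1.
Number of such sequences: C(2,1) = 2
Each has probability (3/8)^1 · (5/8)^1 = 15/64
P = 2 · 15/64 = 15/32

Answer: 15/32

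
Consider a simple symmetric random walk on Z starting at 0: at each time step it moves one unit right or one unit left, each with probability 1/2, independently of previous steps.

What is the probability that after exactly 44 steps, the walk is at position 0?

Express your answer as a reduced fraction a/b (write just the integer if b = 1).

Answer: 263012370465/2199023255552

Derivation:
To return to 0 after 44 steps: need exactly 22 steps of +1 and 22 of -1.
Favorable paths: C(44,22) = 2104098963720
Total paths: 2^44 = 17592186044416
P = 2104098963720/17592186044416 = 263012370465/2199023255552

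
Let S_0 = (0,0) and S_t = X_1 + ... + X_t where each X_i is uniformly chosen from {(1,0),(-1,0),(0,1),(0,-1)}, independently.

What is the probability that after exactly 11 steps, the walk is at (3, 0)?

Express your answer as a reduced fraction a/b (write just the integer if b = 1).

Answer: 27225/1048576

Derivation:
Let h be the number of horizontal steps (so 11-h are vertical). To end at (3,0) need (h+3)/2 right-steps and ((11-h)+0)/2 up-steps.
Sum over h with 3 ≤ h ≤ 11, h ≡ 1 (mod 2), 11-h ≡ 0 (mod 2):
h=3: C(11,3)·C(3,3)·C(8,4) = 165·1·70 = 11550
h=5: C(11,5)·C(5,4)·C(6,3) = 462·5·20 = 46200
h=7: C(11,7)·C(7,5)·C(4,2) = 330·21·6 = 41580
h=9: C(11,9)·C(9,6)·C(2,1) = 55·84·2 = 9240
h=11: C(11,11)·C(11,7)·C(0,0) = 1·330·1 = 330
Total favorable: 108900
Total paths: 4^11 = 4194304
P = 108900/4194304 = 27225/1048576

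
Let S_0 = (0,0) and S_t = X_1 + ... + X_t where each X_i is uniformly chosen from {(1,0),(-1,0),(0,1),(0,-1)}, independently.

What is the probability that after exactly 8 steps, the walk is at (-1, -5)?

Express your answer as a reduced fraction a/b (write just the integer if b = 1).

Answer: 7/2048

Derivation:
Let h be the number of horizontal steps (so 8-h are vertical). To end at (-1,-5) need (h-1)/2 right-steps and ((8-h)-5)/2 up-steps.
Sum over h with 1 ≤ h ≤ 3, h ≡ 1 (mod 2), 8-h ≡ 1 (mod 2):
h=1: C(8,1)·C(1,0)·C(7,1) = 8·1·7 = 56
h=3: C(8,3)·C(3,1)·C(5,0) = 56·3·1 = 168
Total favorable: 224
Total paths: 4^8 = 65536
P = 224/65536 = 7/2048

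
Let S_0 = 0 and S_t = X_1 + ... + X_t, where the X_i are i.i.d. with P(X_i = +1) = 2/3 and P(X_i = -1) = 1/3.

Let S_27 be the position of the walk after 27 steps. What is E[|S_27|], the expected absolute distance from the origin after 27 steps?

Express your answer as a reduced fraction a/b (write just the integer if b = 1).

S_27 takes values m ≡ 1 (mod 2) with |m| ≤ 27; P(S_27=m) = C(27,(27+m)/2) · (2/3)^((27+m)/2) · (1/3)^((27-m)/2).
Distribution: P(S=-27)=1/7625597484987, P(S=-25)=2/282429536481, P(S=-23)=52/282429536481, P(S=-21)=2600/847288609443, P(S=-19)=10400/282429536481, P(S=-17)=95680/282429536481, P(S=-15)=2104960/847288609443, P(S=-13)=4209920/282429536481, P(S=-11)=21049600/282429536481, P(S=-9)=799884800/2541865828329, P(S=-7)=319953920/282429536481, P(S=-5)=988948480/282429536481, P(S=-3)=7911587840/847288609443, P(S=-1)=6085836800/282429536481, P(S=1)=12171673600/282429536481, P(S=3)=63292702720/847288609443, P(S=5)=31646351360/282429536481, P(S=7)=40954101760/282429536481, P(S=9)=409541017600/2541865828329, P(S=11)=43109580800/282429536481, P(S=13)=34487664640/282429536481, P(S=15)=68975329280/847288609443, P(S=17)=12540968960/282429536481, P(S=19)=5452595200/282429536481, P(S=21)=5452595200/847288609443, P(S=23)=436207616/282429536481, P(S=25)=67108864/282429536481, P(S=27)=134217728/7625597484987
E[|S_27|] = Σ_m |m|·P(S_27=m) = 862142190941/94143178827

Answer: 862142190941/94143178827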